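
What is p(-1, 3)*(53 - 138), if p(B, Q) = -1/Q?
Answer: 85/3 ≈ 28.333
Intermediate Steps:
p(-1, 3)*(53 - 138) = (-1/3)*(53 - 138) = -1*1/3*(-85) = -1/3*(-85) = 85/3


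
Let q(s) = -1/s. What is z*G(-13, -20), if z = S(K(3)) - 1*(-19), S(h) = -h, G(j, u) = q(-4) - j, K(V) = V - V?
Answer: 1007/4 ≈ 251.75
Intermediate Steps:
K(V) = 0
G(j, u) = ¼ - j (G(j, u) = -1/(-4) - j = -1*(-¼) - j = ¼ - j)
z = 19 (z = -1*0 - 1*(-19) = 0 + 19 = 19)
z*G(-13, -20) = 19*(¼ - 1*(-13)) = 19*(¼ + 13) = 19*(53/4) = 1007/4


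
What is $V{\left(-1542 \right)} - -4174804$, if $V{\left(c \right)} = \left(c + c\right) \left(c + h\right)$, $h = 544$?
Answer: $7252636$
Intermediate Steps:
$V{\left(c \right)} = 2 c \left(544 + c\right)$ ($V{\left(c \right)} = \left(c + c\right) \left(c + 544\right) = 2 c \left(544 + c\right)$)
$V{\left(-1542 \right)} - -4174804 = 2 \left(-1542\right) \left(544 - 1542\right) - -4174804 = 2 \left(-1542\right) \left(-998\right) + 4174804 = 3077832 + 4174804 = 7252636$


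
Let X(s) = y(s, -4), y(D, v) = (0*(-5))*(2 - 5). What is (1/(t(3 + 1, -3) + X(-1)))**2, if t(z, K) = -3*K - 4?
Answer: 1/25 ≈ 0.040000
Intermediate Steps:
y(D, v) = 0 (y(D, v) = 0*(-3) = 0)
X(s) = 0
t(z, K) = -4 - 3*K
(1/(t(3 + 1, -3) + X(-1)))**2 = (1/((-4 - 3*(-3)) + 0))**2 = (1/((-4 + 9) + 0))**2 = (1/(5 + 0))**2 = (1/5)**2 = 1/25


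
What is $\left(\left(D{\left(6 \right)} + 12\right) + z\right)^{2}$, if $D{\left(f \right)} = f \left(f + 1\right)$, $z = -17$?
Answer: $1369$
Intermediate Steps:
$D{\left(f \right)} = f \left(1 + f\right)$
$\left(\left(D{\left(6 \right)} + 12\right) + z\right)^{2} = \left(\left(6 \left(1 + 6\right) + 12\right) - 17\right)^{2} = \left(\left(6 \cdot 7 + 12\right) - 17\right)^{2} = \left(\left(42 + 12\right) - 17\right)^{2} = \left(54 - 17\right)^{2} = 37^{2} = 1369$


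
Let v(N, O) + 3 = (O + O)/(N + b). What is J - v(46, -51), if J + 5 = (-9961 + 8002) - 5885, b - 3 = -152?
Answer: -808240/103 ≈ -7847.0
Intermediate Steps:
b = -149 (b = 3 - 152 = -149)
v(N, O) = -3 + 2*O/(-149 + N) (v(N, O) = -3 + (O + O)/(N - 149) = -3 + (2*O)/(-149 + N) = -3 + 2*O/(-149 + N))
J = -7849 (J = -5 + ((-9961 + 8002) - 5885) = -5 + (-1959 - 5885) = -5 - 7844 = -7849)
J - v(46, -51) = -7849 - (447 - 3*46 + 2*(-51))/(-149 + 46) = -7849 - (447 - 138 - 102)/(-103) = -7849 - (-1)*207/103 = -7849 - 1*(-207/103) = -7849 + 207/103 = -808240/103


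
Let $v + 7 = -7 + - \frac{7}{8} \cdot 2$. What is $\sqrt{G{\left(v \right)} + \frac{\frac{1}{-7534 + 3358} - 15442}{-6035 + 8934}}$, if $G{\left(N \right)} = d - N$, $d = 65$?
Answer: $\frac{\sqrt{76764540297445}}{1008852} \approx 8.6847$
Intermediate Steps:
$v = - \frac{63}{4}$ ($v = -7 - \left(7 - - \frac{7}{8} \cdot 2\right) = -7 - \left(7 - \left(-7\right) \frac{1}{8} \cdot 2\right) = -7 - \frac{35}{4} = - \frac{63}{4} \approx -15.75$)
$G{\left(N \right)} = 65 - N$
$\sqrt{G{\left(v \right)} + \frac{\frac{1}{-7534 + 3358} - 15442}{-6035 + 8934}} = \sqrt{\left(65 - - \frac{63}{4}\right) + \frac{\frac{1}{-7534 + 3358} - 15442}{-6035 + 8934}} = \sqrt{\left(65 + \frac{63}{4}\right) + \frac{\frac{1}{-4176} - 15442}{2899}} = \sqrt{\frac{323}{4} + \left(- \frac{1}{4176} - 15442\right) \frac{1}{2899}} = \sqrt{\frac{323}{4} - \frac{64485793}{12106224}} = \sqrt{\frac{913091795}{12106224}} = \frac{\sqrt{76764540297445}}{1008852}$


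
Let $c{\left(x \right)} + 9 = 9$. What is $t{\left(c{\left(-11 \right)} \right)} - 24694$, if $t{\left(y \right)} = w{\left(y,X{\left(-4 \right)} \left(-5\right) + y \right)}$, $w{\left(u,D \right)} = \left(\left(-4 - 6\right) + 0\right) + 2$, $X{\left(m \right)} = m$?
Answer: $-24702$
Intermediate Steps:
$c{\left(x \right)} = 0$ ($c{\left(x \right)} = -9 + 9 = 0$)
$w{\left(u,D \right)} = -8$ ($w{\left(u,D \right)} = \left(\left(-4 - 6\right) + 0\right) + 2 = \left(-10 + 0\right) + 2 = -10 + 2 = -8$)
$t{\left(y \right)} = -8$
$t{\left(c{\left(-11 \right)} \right)} - 24694 = -8 - 24694 = -24702$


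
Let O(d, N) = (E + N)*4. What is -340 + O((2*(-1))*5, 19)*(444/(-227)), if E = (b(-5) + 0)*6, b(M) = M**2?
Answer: -377324/227 ≈ -1662.2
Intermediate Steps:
E = 150 (E = ((-5)**2 + 0)*6 = (25 + 0)*6 = 25*6 = 150)
O(d, N) = 600 + 4*N (O(d, N) = (150 + N)*4 = 600 + 4*N)
-340 + O((2*(-1))*5, 19)*(444/(-227)) = -340 + (600 + 4*19)*(444/(-227)) = -340 + (600 + 76)*(444*(-1/227)) = -340 + 676*(-444/227) = -340 - 300144/227 = -377324/227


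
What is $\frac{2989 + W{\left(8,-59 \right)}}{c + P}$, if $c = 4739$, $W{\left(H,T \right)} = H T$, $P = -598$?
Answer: $\frac{2517}{4141} \approx 0.60782$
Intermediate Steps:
$\frac{2989 + W{\left(8,-59 \right)}}{c + P} = \frac{2989 + 8 \left(-59\right)}{4739 - 598} = \frac{2989 - 472}{4141} = 2517 \cdot \frac{1}{4141} = \frac{2517}{4141}$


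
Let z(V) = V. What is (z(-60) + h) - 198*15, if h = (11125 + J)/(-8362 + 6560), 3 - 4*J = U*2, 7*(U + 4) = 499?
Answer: -153192259/50456 ≈ -3036.2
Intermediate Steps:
U = 471/7 (U = -4 + (1/7)*499 = -4 + 499/7 = 471/7 ≈ 67.286)
J = -921/28 (J = 3/4 - 471*2/28 = 3/4 - 1/4*942/7 = 3/4 - 471/14 = -921/28 ≈ -32.893)
h = -310579/50456 (h = (11125 - 921/28)/(-8362 + 6560) = (310579/28)/(-1802) = (310579/28)*(-1/1802) = -310579/50456 ≈ -6.1554)
(z(-60) + h) - 198*15 = (-60 - 310579/50456) - 198*15 = -3337939/50456 - 2970 = -153192259/50456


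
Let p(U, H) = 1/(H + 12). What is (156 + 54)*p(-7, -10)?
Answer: 105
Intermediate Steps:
p(U, H) = 1/(12 + H)
(156 + 54)*p(-7, -10) = (156 + 54)/(12 - 10) = 210/2 = 210*(½) = 105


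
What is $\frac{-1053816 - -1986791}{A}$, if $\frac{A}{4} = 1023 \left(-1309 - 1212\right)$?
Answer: $- \frac{932975}{10315932} \approx -0.09044$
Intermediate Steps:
$A = -10315932$ ($A = 4 \cdot 1023 \left(-1309 - 1212\right) = 4 \cdot 1023 \left(-2521\right) = 4 \left(-2578983\right) = -10315932$)
$\frac{-1053816 - -1986791}{A} = \frac{-1053816 - -1986791}{-10315932} = \left(-1053816 + 1986791\right) \left(- \frac{1}{10315932}\right) = 932975 \left(- \frac{1}{10315932}\right) = - \frac{932975}{10315932}$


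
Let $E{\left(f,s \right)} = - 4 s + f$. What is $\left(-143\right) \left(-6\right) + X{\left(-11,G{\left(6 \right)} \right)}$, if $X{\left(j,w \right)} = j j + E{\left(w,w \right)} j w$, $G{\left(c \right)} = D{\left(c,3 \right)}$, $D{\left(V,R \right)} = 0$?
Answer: $979$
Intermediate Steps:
$E{\left(f,s \right)} = f - 4 s$
$G{\left(c \right)} = 0$
$X{\left(j,w \right)} = j^{2} - 3 j w^{2}$ ($X{\left(j,w \right)} = j j + \left(w - 4 w\right) j w = j^{2} + - 3 w j w = j^{2} + - 3 j w w = j^{2} - 3 j w^{2}$)
$\left(-143\right) \left(-6\right) + X{\left(-11,G{\left(6 \right)} \right)} = \left(-143\right) \left(-6\right) - 11 \left(-11 - 3 \cdot 0^{2}\right) = 858 - 11 \left(-11 - 0\right) = 858 - 11 \left(-11 + 0\right) = 858 - -121 = 858 + 121 = 979$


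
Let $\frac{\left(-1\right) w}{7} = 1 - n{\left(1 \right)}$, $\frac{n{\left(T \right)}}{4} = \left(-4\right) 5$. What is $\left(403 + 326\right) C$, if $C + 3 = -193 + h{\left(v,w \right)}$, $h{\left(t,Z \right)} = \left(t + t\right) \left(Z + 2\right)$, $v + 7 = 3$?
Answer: $3152196$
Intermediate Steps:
$n{\left(T \right)} = -80$ ($n{\left(T \right)} = 4 \left(\left(-4\right) 5\right) = 4 \left(-20\right) = -80$)
$v = -4$ ($v = -7 + 3 = -4$)
$w = -567$ ($w = - 7 \left(1 - -80\right) = - 7 \left(1 + 80\right) = \left(-7\right) 81 = -567$)
$h{\left(t,Z \right)} = 2 t \left(2 + Z\right)$
$C = 4324$ ($C = -3 - \left(193 + 8 \left(2 - 567\right)\right) = -3 - \left(193 + 8 \left(-565\right)\right) = -3 + \left(-193 + 4520\right) = -3 + 4327 = 4324$)
$\left(403 + 326\right) C = \left(403 + 326\right) 4324 = 729 \cdot 4324 = 3152196$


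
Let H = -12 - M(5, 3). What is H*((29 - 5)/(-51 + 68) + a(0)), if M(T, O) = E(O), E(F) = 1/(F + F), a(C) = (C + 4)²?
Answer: -10804/51 ≈ -211.84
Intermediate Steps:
a(C) = (4 + C)²
E(F) = 1/(2*F)
M(T, O) = 1/(2*O)
H = -73/6 (H = -12 - 1/(2*3) = -12 - 1*⅙ = -12 - ⅙ = -73/6 ≈ -12.167)
H*((29 - 5)/(-51 + 68) + a(0)) = -73*((29 - 5)/(-51 + 68) + (4 + 0)²)/6 = -73*(24/17 + 4²)/6 = -73*(24*(1/17) + 16)/6 = -73*(24/17 + 16)/6 = -73/6*296/17 = -10804/51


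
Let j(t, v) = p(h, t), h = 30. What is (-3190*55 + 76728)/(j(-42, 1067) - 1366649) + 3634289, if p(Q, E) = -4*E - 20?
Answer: 4966259651511/1366501 ≈ 3.6343e+6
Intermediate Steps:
p(Q, E) = -20 - 4*E
j(t, v) = -20 - 4*t
(-3190*55 + 76728)/(j(-42, 1067) - 1366649) + 3634289 = (-3190*55 + 76728)/((-20 - 4*(-42)) - 1366649) + 3634289 = (-175450 + 76728)/((-20 + 168) - 1366649) + 3634289 = -98722/(148 - 1366649) + 3634289 = -98722/(-1366501) + 3634289 = -98722*(-1/1366501) + 3634289 = 98722/1366501 + 3634289 = 4966259651511/1366501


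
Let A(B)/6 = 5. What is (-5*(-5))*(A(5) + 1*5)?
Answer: 875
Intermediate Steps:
A(B) = 30 (A(B) = 6*5 = 30)
(-5*(-5))*(A(5) + 1*5) = (-5*(-5))*(30 + 1*5) = 25*(30 + 5) = 25*35 = 875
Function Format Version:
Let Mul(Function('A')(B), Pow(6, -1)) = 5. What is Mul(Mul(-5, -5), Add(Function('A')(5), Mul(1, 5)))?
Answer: 875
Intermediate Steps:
Function('A')(B) = 30 (Function('A')(B) = Mul(6, 5) = 30)
Mul(Mul(-5, -5), Add(Function('A')(5), Mul(1, 5))) = Mul(Mul(-5, -5), Add(30, Mul(1, 5))) = Mul(25, Add(30, 5)) = Mul(25, 35) = 875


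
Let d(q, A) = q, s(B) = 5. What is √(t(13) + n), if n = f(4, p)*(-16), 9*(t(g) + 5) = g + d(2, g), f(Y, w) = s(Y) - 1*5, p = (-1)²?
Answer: I*√30/3 ≈ 1.8257*I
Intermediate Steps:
p = 1
f(Y, w) = 0 (f(Y, w) = 5 - 1*5 = 5 - 5 = 0)
t(g) = -43/9 + g/9 (t(g) = -5 + (g + 2)/9 = -5 + (2 + g)/9 = -5 + (2/9 + g/9) = -43/9 + g/9)
n = 0 (n = 0*(-16) = 0)
√(t(13) + n) = √((-43/9 + (⅑)*13) + 0) = √((-43/9 + 13/9) + 0) = √(-10/3 + 0) = √(-10/3) = I*√30/3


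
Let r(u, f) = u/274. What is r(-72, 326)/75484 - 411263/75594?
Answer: -1063250018347/195435209238 ≈ -5.4404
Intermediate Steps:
r(u, f) = u/274 (r(u, f) = u*(1/274) = u/274)
r(-72, 326)/75484 - 411263/75594 = ((1/274)*(-72))/75484 - 411263/75594 = -36/137*1/75484 - 411263*1/75594 = -9/2585327 - 411263/75594 = -1063250018347/195435209238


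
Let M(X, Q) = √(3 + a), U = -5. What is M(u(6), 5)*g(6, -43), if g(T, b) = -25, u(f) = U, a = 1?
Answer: -50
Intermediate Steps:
u(f) = -5
M(X, Q) = 2 (M(X, Q) = √(3 + 1) = √4 = 2)
M(u(6), 5)*g(6, -43) = 2*(-25) = -50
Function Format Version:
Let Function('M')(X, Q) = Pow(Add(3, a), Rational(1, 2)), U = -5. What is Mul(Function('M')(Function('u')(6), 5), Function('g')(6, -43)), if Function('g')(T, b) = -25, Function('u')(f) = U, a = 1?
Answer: -50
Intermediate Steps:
Function('u')(f) = -5
Function('M')(X, Q) = 2 (Function('M')(X, Q) = Pow(Add(3, 1), Rational(1, 2)) = Pow(4, Rational(1, 2)) = 2)
Mul(Function('M')(Function('u')(6), 5), Function('g')(6, -43)) = Mul(2, -25) = -50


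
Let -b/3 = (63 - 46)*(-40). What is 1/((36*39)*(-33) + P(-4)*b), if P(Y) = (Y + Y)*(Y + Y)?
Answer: 1/84228 ≈ 1.1873e-5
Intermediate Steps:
P(Y) = 4*Y² (P(Y) = (2*Y)*(2*Y) = 4*Y²)
b = 2040 (b = -3*(63 - 46)*(-40) = -51*(-40) = -3*(-680) = 2040)
1/((36*39)*(-33) + P(-4)*b) = 1/((36*39)*(-33) + (4*(-4)²)*2040) = 1/(1404*(-33) + (4*16)*2040) = 1/(-46332 + 64*2040) = 1/(-46332 + 130560) = 1/84228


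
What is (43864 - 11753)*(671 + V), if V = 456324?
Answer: 14674566445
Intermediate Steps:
(43864 - 11753)*(671 + V) = (43864 - 11753)*(671 + 456324) = 32111*456995 = 14674566445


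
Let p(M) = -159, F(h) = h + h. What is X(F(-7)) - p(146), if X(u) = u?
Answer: 145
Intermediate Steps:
F(h) = 2*h
X(F(-7)) - p(146) = 2*(-7) - 1*(-159) = -14 + 159 = 145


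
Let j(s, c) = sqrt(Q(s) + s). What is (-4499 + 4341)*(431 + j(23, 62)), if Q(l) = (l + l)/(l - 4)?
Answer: -68098 - 158*sqrt(9177)/19 ≈ -68895.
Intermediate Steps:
Q(l) = 2*l/(-4 + l) (Q(l) = (2*l)/(-4 + l) = 2*l/(-4 + l))
j(s, c) = sqrt(s + 2*s/(-4 + s)) (j(s, c) = sqrt(2*s/(-4 + s) + s) = sqrt(s + 2*s/(-4 + s)))
(-4499 + 4341)*(431 + j(23, 62)) = (-4499 + 4341)*(431 + sqrt(23*(-2 + 23)/(-4 + 23))) = -158*(431 + sqrt(23*21/19)) = -158*(431 + sqrt(23*(1/19)*21)) = -158*(431 + sqrt(483/19)) = -158*(431 + sqrt(9177)/19) = -68098 - 158*sqrt(9177)/19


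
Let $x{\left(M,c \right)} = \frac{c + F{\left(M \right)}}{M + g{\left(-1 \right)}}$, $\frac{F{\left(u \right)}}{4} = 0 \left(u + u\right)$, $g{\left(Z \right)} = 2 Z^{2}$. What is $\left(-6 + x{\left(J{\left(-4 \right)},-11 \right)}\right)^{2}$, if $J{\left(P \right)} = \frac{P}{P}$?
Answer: $\frac{841}{9} \approx 93.444$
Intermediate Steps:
$F{\left(u \right)} = 0$ ($F{\left(u \right)} = 4 \cdot 0 \left(u + u\right) = 4 \cdot 0 \cdot 2 u = 4 \cdot 0 = 0$)
$J{\left(P \right)} = 1$
$x{\left(M,c \right)} = \frac{c}{2 + M}$ ($x{\left(M,c \right)} = \frac{c + 0}{M + 2 \left(-1\right)^{2}} = \frac{c}{M + 2 \cdot 1} = \frac{c}{M + 2} = \frac{c}{2 + M}$)
$\left(-6 + x{\left(J{\left(-4 \right)},-11 \right)}\right)^{2} = \left(-6 - \frac{11}{2 + 1}\right)^{2} = \left(-6 - \frac{11}{3}\right)^{2} = \left(- \frac{29}{3}\right)^{2} = \frac{841}{9}$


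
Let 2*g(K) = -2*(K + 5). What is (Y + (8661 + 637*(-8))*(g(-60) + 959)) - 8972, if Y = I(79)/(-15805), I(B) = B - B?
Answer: 3605938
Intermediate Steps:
g(K) = -5 - K (g(K) = (-2*(K + 5))/2 = (-2*(5 + K))/2 = (-10 - 2*K)/2 = -5 - K)
I(B) = 0
Y = 0 (Y = 0/(-15805) = 0*(-1/15805) = 0)
(Y + (8661 + 637*(-8))*(g(-60) + 959)) - 8972 = (0 + (8661 + 637*(-8))*((-5 - 1*(-60)) + 959)) - 8972 = (0 + (8661 - 5096)*((-5 + 60) + 959)) - 8972 = (0 + 3565*(55 + 959)) - 8972 = (0 + 3565*1014) - 8972 = (0 + 3614910) - 8972 = 3614910 - 8972 = 3605938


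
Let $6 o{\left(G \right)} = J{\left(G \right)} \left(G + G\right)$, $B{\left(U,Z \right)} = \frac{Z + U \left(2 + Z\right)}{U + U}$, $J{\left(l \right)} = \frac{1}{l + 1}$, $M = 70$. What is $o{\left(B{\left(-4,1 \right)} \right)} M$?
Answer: $\frac{770}{57} \approx 13.509$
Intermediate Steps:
$J{\left(l \right)} = \frac{1}{1 + l}$
$B{\left(U,Z \right)} = \frac{Z + U \left(2 + Z\right)}{2 U}$
$o{\left(G \right)} = \frac{G}{3 \left(1 + G\right)}$ ($o{\left(G \right)} = \frac{\frac{1}{1 + G} \left(G + G\right)}{6} = \frac{\frac{1}{1 + G} 2 G}{6} = \frac{2 G \frac{1}{1 + G}}{6} = \frac{G}{3 \left(1 + G\right)}$)
$o{\left(B{\left(-4,1 \right)} \right)} M = \frac{\frac{1}{2} \frac{1}{-4} \left(1 - 4 \left(2 + 1\right)\right)}{3 \left(1 + \frac{1 - 4 \left(2 + 1\right)}{2 \left(-4\right)}\right)} 70 = \frac{\frac{1}{2} \left(- \frac{1}{4}\right) \left(1 - 12\right)}{3 \left(1 + \frac{1}{2} \left(- \frac{1}{4}\right) \left(1 - 12\right)\right)} 70 = \frac{\frac{1}{2} \left(- \frac{1}{4}\right) \left(-11\right)}{3 \left(1 + \frac{1}{2} \left(- \frac{1}{4}\right) \left(-11\right)\right)} 70 = \frac{1}{3} \cdot \frac{11}{8} \frac{1}{1 + \frac{11}{8}} \cdot 70 = \frac{1}{3} \cdot \frac{11}{8} \frac{1}{\frac{19}{8}} \cdot 70 = \frac{1}{3} \cdot \frac{11}{8} \cdot \frac{8}{19} \cdot 70 = \frac{11}{57} \cdot 70 = \frac{770}{57}$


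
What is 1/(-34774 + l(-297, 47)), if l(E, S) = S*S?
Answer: -1/32565 ≈ -3.0708e-5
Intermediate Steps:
l(E, S) = S**2
1/(-34774 + l(-297, 47)) = 1/(-34774 + 47**2) = 1/(-34774 + 2209) = 1/(-32565) = -1/32565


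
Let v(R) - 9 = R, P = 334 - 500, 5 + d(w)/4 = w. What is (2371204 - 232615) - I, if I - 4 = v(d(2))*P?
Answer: 2138087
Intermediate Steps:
d(w) = -20 + 4*w
P = -166
v(R) = 9 + R
I = 502 (I = 4 + (9 + (-20 + 4*2))*(-166) = 4 + (9 + (-20 + 8))*(-166) = 4 + (9 - 12)*(-166) = 4 - 3*(-166) = 4 + 498 = 502)
(2371204 - 232615) - I = (2371204 - 232615) - 1*502 = 2138589 - 502 = 2138087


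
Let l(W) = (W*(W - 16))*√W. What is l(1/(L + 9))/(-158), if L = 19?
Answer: 447*√7/1734208 ≈ 0.00068195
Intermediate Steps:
l(W) = W^(3/2)*(-16 + W) (l(W) = (W*(-16 + W))*√W = W^(3/2)*(-16 + W))
l(1/(L + 9))/(-158) = ((1/(19 + 9))^(3/2)*(-16 + 1/(19 + 9)))/(-158) = ((1/28)^(3/2)*(-16 + 1/28))*(-1/158) = ((√7/392)*(-447/28))*(-1/158) = -447*√7/10976*(-1/158) = 447*√7/1734208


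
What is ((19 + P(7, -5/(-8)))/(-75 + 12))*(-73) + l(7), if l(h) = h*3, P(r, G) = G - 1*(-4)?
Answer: 387/8 ≈ 48.375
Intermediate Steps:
P(r, G) = 4 + G (P(r, G) = G + 4 = 4 + G)
l(h) = 3*h
((19 + P(7, -5/(-8)))/(-75 + 12))*(-73) + l(7) = ((19 + (4 - 5/(-8)))/(-75 + 12))*(-73) + 3*7 = ((19 + (4 - 5*(-⅛)))/(-63))*(-73) + 21 = ((19 + (4 + 5/8))*(-1/63))*(-73) + 21 = ((19 + 37/8)*(-1/63))*(-73) + 21 = ((189/8)*(-1/63))*(-73) + 21 = -3/8*(-73) + 21 = 219/8 + 21 = 387/8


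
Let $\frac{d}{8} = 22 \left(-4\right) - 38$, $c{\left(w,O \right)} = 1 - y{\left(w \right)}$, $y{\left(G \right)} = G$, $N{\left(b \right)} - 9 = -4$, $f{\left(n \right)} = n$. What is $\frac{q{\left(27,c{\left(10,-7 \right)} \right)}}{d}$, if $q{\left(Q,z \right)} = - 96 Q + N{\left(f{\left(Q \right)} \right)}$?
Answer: $\frac{2587}{1008} \approx 2.5665$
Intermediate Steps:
$N{\left(b \right)} = 5$ ($N{\left(b \right)} = 9 - 4 = 5$)
$c{\left(w,O \right)} = 1 - w$
$d = -1008$ ($d = 8 \left(22 \left(-4\right) - 38\right) = 8 \left(-88 - 38\right) = 8 \left(-126\right) = -1008$)
$q{\left(Q,z \right)} = 5 - 96 Q$ ($q{\left(Q,z \right)} = - 96 Q + 5 = 5 - 96 Q$)
$\frac{q{\left(27,c{\left(10,-7 \right)} \right)}}{d} = \frac{5 - 2592}{-1008} = \left(5 - 2592\right) \left(- \frac{1}{1008}\right) = \left(-2587\right) \left(- \frac{1}{1008}\right) = \frac{2587}{1008}$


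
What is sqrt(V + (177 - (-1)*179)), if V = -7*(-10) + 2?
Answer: 2*sqrt(107) ≈ 20.688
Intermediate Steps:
V = 72 (V = 70 + 2 = 72)
sqrt(V + (177 - (-1)*179)) = sqrt(72 + (177 - (-1)*179)) = sqrt(72 + (177 - 1*(-179))) = sqrt(72 + (177 + 179)) = sqrt(72 + 356) = sqrt(428) = 2*sqrt(107)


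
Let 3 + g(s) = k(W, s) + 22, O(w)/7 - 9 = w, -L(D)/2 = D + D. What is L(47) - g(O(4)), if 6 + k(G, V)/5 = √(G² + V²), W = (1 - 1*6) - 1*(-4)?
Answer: -177 - 5*√8282 ≈ -632.03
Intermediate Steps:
W = -1 (W = (1 - 6) + 4 = -5 + 4 = -1)
L(D) = -4*D (L(D) = -2*(D + D) = -4*D)
k(G, V) = -30 + 5*√(G² + V²)
O(w) = 63 + 7*w
g(s) = -11 + 5*√(1 + s²) (g(s) = -3 + ((-30 + 5*√((-1)² + s²)) + 22) = -3 + ((-30 + 5*√(1 + s²)) + 22) = -3 + (-8 + 5*√(1 + s²)) = -11 + 5*√(1 + s²))
L(47) - g(O(4)) = -4*47 - (-11 + 5*√(1 + (63 + 7*4)²)) = -188 - (-11 + 5*√(1 + (63 + 28)²)) = -188 - (-11 + 5*√(1 + 91²)) = -188 - (-11 + 5*√(1 + 8281)) = -188 - (-11 + 5*√8282) = -188 + (11 - 5*√8282) = -177 - 5*√8282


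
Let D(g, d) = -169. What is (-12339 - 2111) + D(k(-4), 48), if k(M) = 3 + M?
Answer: -14619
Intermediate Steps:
(-12339 - 2111) + D(k(-4), 48) = (-12339 - 2111) - 169 = -14450 - 169 = -14619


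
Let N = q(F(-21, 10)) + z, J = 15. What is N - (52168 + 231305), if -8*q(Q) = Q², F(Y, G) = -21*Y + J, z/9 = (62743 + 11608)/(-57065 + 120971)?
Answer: -6592000377/21302 ≈ -3.0945e+5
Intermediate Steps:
z = 223053/21302 (z = 9*((62743 + 11608)/(-57065 + 120971)) = 9*(74351/63906) = 223053/21302 ≈ 10.471)
F(Y, G) = 15 - 21*Y (F(Y, G) = -21*Y + 15 = 15 - 21*Y)
q(Q) = -Q²/8
N = -553458531/21302 (N = -(15 - 21*(-21))²/8 + 223053/21302 = -(15 + 441)²/8 + 223053/21302 = -⅛*456² + 223053/21302 = -⅛*207936 + 223053/21302 = -25992 + 223053/21302 = -553458531/21302 ≈ -25982.)
N - (52168 + 231305) = -553458531/21302 - (52168 + 231305) = -553458531/21302 - 1*283473 = -553458531/21302 - 283473 = -6592000377/21302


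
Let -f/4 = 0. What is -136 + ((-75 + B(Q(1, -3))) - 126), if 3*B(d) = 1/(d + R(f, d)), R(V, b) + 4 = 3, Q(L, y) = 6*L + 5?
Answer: -10109/30 ≈ -336.97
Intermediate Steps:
Q(L, y) = 5 + 6*L
f = 0 (f = -4*0 = 0)
R(V, b) = -1 (R(V, b) = -4 + 3 = -1)
B(d) = 1/(3*(-1 + d)) (B(d) = 1/(3*(d - 1)) = 1/(3*(-1 + d)))
-136 + ((-75 + B(Q(1, -3))) - 126) = -136 + ((-75 + 1/(3*(-1 + (5 + 6*1)))) - 126) = -136 + ((-75 + 1/(3*(-1 + (5 + 6)))) - 126) = -136 + ((-75 + 1/(3*(-1 + 11))) - 126) = -136 + ((-75 + (1/3)/10) - 126) = -136 + ((-75 + (1/3)*(1/10)) - 126) = -136 + ((-75 + 1/30) - 126) = -136 + (-2249/30 - 126) = -136 - 6029/30 = -10109/30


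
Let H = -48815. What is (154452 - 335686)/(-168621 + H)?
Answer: 90617/108718 ≈ 0.83350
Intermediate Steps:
(154452 - 335686)/(-168621 + H) = (154452 - 335686)/(-168621 - 48815) = -181234/(-217436) = -181234*(-1/217436) = 90617/108718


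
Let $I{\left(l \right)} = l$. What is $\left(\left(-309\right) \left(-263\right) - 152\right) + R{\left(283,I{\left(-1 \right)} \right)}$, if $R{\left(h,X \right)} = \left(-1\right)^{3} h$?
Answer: $80832$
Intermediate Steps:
$R{\left(h,X \right)} = - h$
$\left(\left(-309\right) \left(-263\right) - 152\right) + R{\left(283,I{\left(-1 \right)} \right)} = \left(\left(-309\right) \left(-263\right) - 152\right) - 283 = \left(81267 - 152\right) - 283 = 81115 - 283 = 80832$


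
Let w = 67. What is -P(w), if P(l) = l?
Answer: -67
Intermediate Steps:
-P(w) = -1*67 = -67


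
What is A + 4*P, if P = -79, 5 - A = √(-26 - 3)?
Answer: -311 - I*√29 ≈ -311.0 - 5.3852*I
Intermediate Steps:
A = 5 - I*√29 (A = 5 - √(-26 - 3) = 5 - √(-29) = 5 - I*√29 ≈ 5.0 - 5.3852*I)
A + 4*P = (5 - I*√29) + 4*(-79) = (5 - I*√29) - 316 = -311 - I*√29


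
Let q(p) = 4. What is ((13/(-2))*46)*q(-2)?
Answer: -1196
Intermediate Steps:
((13/(-2))*46)*q(-2) = ((13/(-2))*46)*4 = ((13*(-½))*46)*4 = -13/2*46*4 = -299*4 = -1196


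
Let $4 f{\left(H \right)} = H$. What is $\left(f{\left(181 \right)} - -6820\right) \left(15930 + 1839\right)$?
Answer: $\frac{487954509}{4} \approx 1.2199 \cdot 10^{8}$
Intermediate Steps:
$f{\left(H \right)} = \frac{H}{4}$
$\left(f{\left(181 \right)} - -6820\right) \left(15930 + 1839\right) = \left(\frac{1}{4} \cdot 181 - -6820\right) \left(15930 + 1839\right) = \left(\frac{181}{4} + 6820\right) 17769 = \frac{27461}{4} \cdot 17769 = \frac{487954509}{4}$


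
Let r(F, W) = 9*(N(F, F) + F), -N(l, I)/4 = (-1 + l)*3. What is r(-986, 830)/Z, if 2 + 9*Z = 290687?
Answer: 293166/96895 ≈ 3.0256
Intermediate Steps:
N(l, I) = 12 - 12*l (N(l, I) = -4*(-1 + l)*3 = -4*(-3 + 3*l) = 12 - 12*l)
Z = 96895/3 (Z = -2/9 + (1/9)*290687 = -2/9 + 290687/9 = 96895/3 ≈ 32298.)
r(F, W) = 108 - 99*F (r(F, W) = 9*((12 - 12*F) + F) = 9*(12 - 11*F) = 108 - 99*F)
r(-986, 830)/Z = (108 - 99*(-986))/(96895/3) = (108 + 97614)*(3/96895) = 97722*(3/96895) = 293166/96895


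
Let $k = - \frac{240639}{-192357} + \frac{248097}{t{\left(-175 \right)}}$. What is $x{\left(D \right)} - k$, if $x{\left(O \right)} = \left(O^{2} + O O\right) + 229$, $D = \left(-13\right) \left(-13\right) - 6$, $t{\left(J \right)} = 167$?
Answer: $\frac{555525931277}{10707873} \approx 51880.0$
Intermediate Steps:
$k = \frac{15921127114}{10707873}$ ($k = - \frac{240639}{-192357} + \frac{248097}{167} = \left(-240639\right) \left(- \frac{1}{192357}\right) + 248097 \cdot \frac{1}{167} = \frac{80213}{64119} + \frac{248097}{167} = \frac{15921127114}{10707873} \approx 1486.9$)
$D = 163$ ($D = 169 - 6 = 163$)
$x{\left(O \right)} = 229 + 2 O^{2}$ ($x{\left(O \right)} = \left(O^{2} + O^{2}\right) + 229 = 2 O^{2} + 229 = 229 + 2 O^{2}$)
$x{\left(D \right)} - k = \left(229 + 2 \cdot 163^{2}\right) - \frac{15921127114}{10707873} = \left(229 + 2 \cdot 26569\right) - \frac{15921127114}{10707873} = \left(229 + 53138\right) - \frac{15921127114}{10707873} = 53367 - \frac{15921127114}{10707873} = \frac{555525931277}{10707873}$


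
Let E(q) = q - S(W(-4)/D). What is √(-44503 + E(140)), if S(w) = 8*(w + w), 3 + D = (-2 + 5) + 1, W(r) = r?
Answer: I*√44299 ≈ 210.47*I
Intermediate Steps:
D = 1 (D = -3 + ((-2 + 5) + 1) = -3 + (3 + 1) = -3 + 4 = 1)
S(w) = 16*w (S(w) = 8*(2*w) = 16*w)
E(q) = 64 + q (E(q) = q - 16*(-4/1) = q - 16*(-4*1) = q - 16*(-4) = q - 1*(-64) = q + 64 = 64 + q)
√(-44503 + E(140)) = √(-44503 + (64 + 140)) = √(-44503 + 204) = √(-44299) = I*√44299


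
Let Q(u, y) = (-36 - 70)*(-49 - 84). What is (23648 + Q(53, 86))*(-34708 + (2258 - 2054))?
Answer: -1302387984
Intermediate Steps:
Q(u, y) = 14098 (Q(u, y) = -106*(-133) = 14098)
(23648 + Q(53, 86))*(-34708 + (2258 - 2054)) = (23648 + 14098)*(-34708 + (2258 - 2054)) = 37746*(-34708 + 204) = 37746*(-34504) = -1302387984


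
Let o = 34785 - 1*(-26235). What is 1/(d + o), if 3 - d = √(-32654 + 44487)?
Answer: 61023/3723794696 + √11833/3723794696 ≈ 1.6417e-5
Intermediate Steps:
o = 61020 (o = 34785 + 26235 = 61020)
d = 3 - √11833 (d = 3 - √(-32654 + 44487) = 3 - √11833 ≈ -105.78)
1/(d + o) = 1/((3 - √11833) + 61020) = 1/(61023 - √11833)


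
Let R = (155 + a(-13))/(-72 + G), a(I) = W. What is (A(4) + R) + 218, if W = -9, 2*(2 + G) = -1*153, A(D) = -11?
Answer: 62015/301 ≈ 206.03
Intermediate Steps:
G = -157/2 (G = -2 + (-1*153)/2 = -2 + (1/2)*(-153) = -2 - 153/2 = -157/2 ≈ -78.500)
a(I) = -9
R = -292/301 (R = (155 - 9)/(-72 - 157/2) = 146/(-301/2) = 146*(-2/301) = -292/301 ≈ -0.97010)
(A(4) + R) + 218 = (-11 - 292/301) + 218 = -3603/301 + 218 = 62015/301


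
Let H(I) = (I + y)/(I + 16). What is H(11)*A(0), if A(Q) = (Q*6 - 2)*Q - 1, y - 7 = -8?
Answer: -10/27 ≈ -0.37037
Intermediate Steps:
y = -1 (y = 7 - 8 = -1)
A(Q) = -1 + Q*(-2 + 6*Q) (A(Q) = (6*Q - 2)*Q - 1 = (-2 + 6*Q)*Q - 1 = Q*(-2 + 6*Q) - 1 = -1 + Q*(-2 + 6*Q))
H(I) = (-1 + I)/(16 + I) (H(I) = (I - 1)/(I + 16) = (-1 + I)/(16 + I))
H(11)*A(0) = ((-1 + 11)/(16 + 11))*(-1 - 2*0 + 6*0²) = (10/27)*(-1 + 0 + 6*0) = ((1/27)*10)*(-1 + 0 + 0) = (10/27)*(-1) = -10/27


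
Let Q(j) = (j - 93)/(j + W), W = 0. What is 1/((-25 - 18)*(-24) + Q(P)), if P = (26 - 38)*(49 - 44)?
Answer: 20/20691 ≈ 0.00096660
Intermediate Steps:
P = -60 (P = -12*5 = -60)
Q(j) = (-93 + j)/j (Q(j) = (j - 93)/(j + 0) = (-93 + j)/j)
1/((-25 - 18)*(-24) + Q(P)) = 1/((-25 - 18)*(-24) + (-93 - 60)/(-60)) = 1/(-43*(-24) - 1/60*(-153)) = 1/(1032 + 51/20) = 1/(20691/20) = 20/20691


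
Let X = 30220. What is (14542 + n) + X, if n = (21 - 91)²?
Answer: 49662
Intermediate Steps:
n = 4900 (n = (-70)² = 4900)
(14542 + n) + X = (14542 + 4900) + 30220 = 19442 + 30220 = 49662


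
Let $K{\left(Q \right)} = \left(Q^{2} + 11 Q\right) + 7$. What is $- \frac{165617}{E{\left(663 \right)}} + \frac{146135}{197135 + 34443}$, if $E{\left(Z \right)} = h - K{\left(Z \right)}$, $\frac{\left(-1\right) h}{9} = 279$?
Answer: $\frac{52011699963}{52033260820} \approx 0.99959$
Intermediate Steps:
$h = -2511$ ($h = \left(-9\right) 279 = -2511$)
$K{\left(Q \right)} = 7 + Q^{2} + 11 Q$
$E{\left(Z \right)} = -2518 - Z^{2} - 11 Z$ ($E{\left(Z \right)} = -2511 - \left(7 + Z^{2} + 11 Z\right) = -2518 - Z^{2} - 11 Z$)
$- \frac{165617}{E{\left(663 \right)}} + \frac{146135}{197135 + 34443} = - \frac{165617}{-2518 - 663^{2} - 7293} + \frac{146135}{197135 + 34443} = - \frac{165617}{-2518 - 439569 - 7293} + \frac{146135}{231578} = - \frac{165617}{-2518 - 439569 - 7293} + 146135 \cdot \frac{1}{231578} = - \frac{165617}{-449380} + \frac{146135}{231578} = \left(-165617\right) \left(- \frac{1}{449380}\right) + \frac{146135}{231578} = \frac{165617}{449380} + \frac{146135}{231578} = \frac{52011699963}{52033260820}$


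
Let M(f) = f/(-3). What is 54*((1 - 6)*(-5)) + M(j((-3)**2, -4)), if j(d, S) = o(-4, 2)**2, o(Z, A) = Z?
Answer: 4034/3 ≈ 1344.7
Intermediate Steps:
j(d, S) = 16 (j(d, S) = (-4)**2 = 16)
M(f) = -f/3 (M(f) = f*(-1/3) = -f/3)
54*((1 - 6)*(-5)) + M(j((-3)**2, -4)) = 54*((1 - 6)*(-5)) - 1/3*16 = 54*(-5*(-5)) - 16/3 = 54*25 - 16/3 = 1350 - 16/3 = 4034/3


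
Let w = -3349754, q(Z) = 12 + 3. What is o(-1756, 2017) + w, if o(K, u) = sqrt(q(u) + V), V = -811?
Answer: -3349754 + 2*I*sqrt(199) ≈ -3.3498e+6 + 28.213*I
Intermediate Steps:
q(Z) = 15
o(K, u) = 2*I*sqrt(199) (o(K, u) = sqrt(15 - 811) = sqrt(-796) = 2*I*sqrt(199))
o(-1756, 2017) + w = 2*I*sqrt(199) - 3349754 = -3349754 + 2*I*sqrt(199)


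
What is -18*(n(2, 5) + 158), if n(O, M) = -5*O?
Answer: -2664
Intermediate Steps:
-18*(n(2, 5) + 158) = -18*(-5*2 + 158) = -18*(-10 + 158) = -18*148 = -2664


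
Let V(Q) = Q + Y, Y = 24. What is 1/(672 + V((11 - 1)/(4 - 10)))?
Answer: 3/2083 ≈ 0.0014402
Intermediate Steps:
V(Q) = 24 + Q (V(Q) = Q + 24 = 24 + Q)
1/(672 + V((11 - 1)/(4 - 10))) = 1/(672 + (24 + (11 - 1)/(4 - 10))) = 1/(672 + (24 + 10/(-6))) = 1/(672 + (24 + 10*(-⅙))) = 1/(672 + (24 - 5/3)) = 1/(672 + 67/3) = 1/(2083/3) = 3/2083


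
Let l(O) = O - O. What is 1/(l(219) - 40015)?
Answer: -1/40015 ≈ -2.4991e-5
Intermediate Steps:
l(O) = 0
1/(l(219) - 40015) = 1/(0 - 40015) = 1/(-40015) = -1/40015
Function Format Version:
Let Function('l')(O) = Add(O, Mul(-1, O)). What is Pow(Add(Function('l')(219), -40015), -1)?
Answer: Rational(-1, 40015) ≈ -2.4991e-5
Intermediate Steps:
Function('l')(O) = 0
Pow(Add(Function('l')(219), -40015), -1) = Pow(Add(0, -40015), -1) = Pow(-40015, -1) = Rational(-1, 40015)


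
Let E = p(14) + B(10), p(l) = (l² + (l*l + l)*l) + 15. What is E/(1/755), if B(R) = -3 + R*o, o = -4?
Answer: 2346540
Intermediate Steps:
p(l) = 15 + l² + l*(l + l²) (p(l) = (l² + (l² + l)*l) + 15 = (l² + (l + l²)*l) + 15 = (l² + l*(l + l²)) + 15 = 15 + l² + l*(l + l²))
B(R) = -3 - 4*R (B(R) = -3 + R*(-4) = -3 - 4*R)
E = 3108 (E = (15 + 14³ + 2*14²) + (-3 - 4*10) = (15 + 2744 + 2*196) + (-3 - 40) = (15 + 2744 + 392) - 43 = 3151 - 43 = 3108)
E/(1/755) = 3108/(1/755) = 3108*755 = 2346540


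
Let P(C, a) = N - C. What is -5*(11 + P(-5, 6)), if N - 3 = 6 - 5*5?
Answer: 0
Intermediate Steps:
N = -16 (N = 3 + (6 - 5*5) = 3 + (6 - 25) = 3 - 19 = -16)
P(C, a) = -16 - C
-5*(11 + P(-5, 6)) = -5*(11 + (-16 - 1*(-5))) = -5*(11 + (-16 + 5)) = -5*(11 - 11) = -5*0 = 0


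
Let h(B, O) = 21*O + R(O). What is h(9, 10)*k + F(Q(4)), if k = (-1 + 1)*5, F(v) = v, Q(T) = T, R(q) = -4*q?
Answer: 4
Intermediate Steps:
k = 0 (k = 0*5 = 0)
h(B, O) = 17*O (h(B, O) = 21*O - 4*O = 17*O)
h(9, 10)*k + F(Q(4)) = (17*10)*0 + 4 = 170*0 + 4 = 0 + 4 = 4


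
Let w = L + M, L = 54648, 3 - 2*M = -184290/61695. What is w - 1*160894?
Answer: -873954971/8226 ≈ -1.0624e+5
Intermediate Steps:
M = 24625/8226 (M = 3/2 - (-92145)/61695 = 3/2 - ½*(-12286/4113) = 3/2 + 6143/4113 = 24625/8226 ≈ 2.9936)
w = 449559073/8226 (w = 54648 + 24625/8226 = 449559073/8226 ≈ 54651.)
w - 1*160894 = 449559073/8226 - 1*160894 = 449559073/8226 - 160894 = -873954971/8226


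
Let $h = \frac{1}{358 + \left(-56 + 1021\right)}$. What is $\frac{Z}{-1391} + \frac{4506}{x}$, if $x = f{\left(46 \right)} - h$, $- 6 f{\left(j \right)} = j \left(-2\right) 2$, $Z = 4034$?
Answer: $\frac{8128696844}{56434261} \approx 144.04$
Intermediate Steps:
$f{\left(j \right)} = \frac{2 j}{3}$ ($f{\left(j \right)} = - \frac{j \left(-2\right) 2}{6} = - \frac{- 2 j 2}{6} = - \frac{\left(-4\right) j}{6} = \frac{2 j}{3}$)
$h = \frac{1}{1323}$ ($h = \frac{1}{358 + 965} = \frac{1}{1323} \approx 0.00075586$)
$x = \frac{40571}{1323}$ ($x = \frac{2}{3} \cdot 46 - \frac{1}{1323} = \frac{92}{3} - \frac{1}{1323} = \frac{40571}{1323} \approx 30.666$)
$\frac{Z}{-1391} + \frac{4506}{x} = \frac{4034}{-1391} + \frac{4506}{\frac{40571}{1323}} = 4034 \left(- \frac{1}{1391}\right) + 4506 \cdot \frac{1323}{40571} = - \frac{4034}{1391} + \frac{5961438}{40571} = \frac{8128696844}{56434261}$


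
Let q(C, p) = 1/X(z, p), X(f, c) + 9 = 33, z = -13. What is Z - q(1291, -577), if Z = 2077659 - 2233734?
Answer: -3745801/24 ≈ -1.5608e+5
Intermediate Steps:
X(f, c) = 24 (X(f, c) = -9 + 33 = 24)
q(C, p) = 1/24
Z = -156075
Z - q(1291, -577) = -156075 - 1*1/24 = -156075 - 1/24 = -3745801/24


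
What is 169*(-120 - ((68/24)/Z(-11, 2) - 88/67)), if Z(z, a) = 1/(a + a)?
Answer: -4416646/201 ≈ -21973.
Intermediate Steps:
Z(z, a) = 1/(2*a)
169*(-120 - ((68/24)/Z(-11, 2) - 88/67)) = 169*(-120 - ((68/24)/(((1/2)/2)) - 88/67)) = 169*(-120 - ((68*(1/24))/(((1/2)*(1/2))) - 88*1/67)) = 169*(-120 - (17/(6*(1/4)) - 88/67)) = 169*(-120 - ((17/6)*4 - 88/67)) = 169*(-120 - (34/3 - 88/67)) = 169*(-120 - 1*2014/201) = 169*(-120 - 2014/201) = 169*(-26134/201) = -4416646/201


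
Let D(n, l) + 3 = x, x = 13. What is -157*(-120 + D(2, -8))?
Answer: 17270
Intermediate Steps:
D(n, l) = 10 (D(n, l) = -3 + 13 = 10)
-157*(-120 + D(2, -8)) = -157*(-120 + 10) = -157*(-110) = 17270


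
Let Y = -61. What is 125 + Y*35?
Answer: -2010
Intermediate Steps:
125 + Y*35 = 125 - 61*35 = 125 - 2135 = -2010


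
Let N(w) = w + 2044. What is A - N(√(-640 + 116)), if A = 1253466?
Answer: 1251422 - 2*I*√131 ≈ 1.2514e+6 - 22.891*I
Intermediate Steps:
N(w) = 2044 + w
A - N(√(-640 + 116)) = 1253466 - (2044 + √(-640 + 116)) = 1253466 - (2044 + √(-524)) = 1253466 - (2044 + 2*I*√131) = 1253466 + (-2044 - 2*I*√131) = 1251422 - 2*I*√131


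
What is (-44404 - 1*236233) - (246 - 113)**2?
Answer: -298326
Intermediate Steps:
(-44404 - 1*236233) - (246 - 113)**2 = (-44404 - 236233) - 1*133**2 = -280637 - 1*17689 = -280637 - 17689 = -298326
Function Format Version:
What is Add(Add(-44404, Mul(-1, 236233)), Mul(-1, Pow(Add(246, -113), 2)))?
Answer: -298326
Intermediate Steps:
Add(Add(-44404, Mul(-1, 236233)), Mul(-1, Pow(Add(246, -113), 2))) = Add(Add(-44404, -236233), Mul(-1, Pow(133, 2))) = Add(-280637, Mul(-1, 17689)) = Add(-280637, -17689) = -298326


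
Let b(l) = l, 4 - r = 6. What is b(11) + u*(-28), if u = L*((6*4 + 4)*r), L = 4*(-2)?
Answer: -12533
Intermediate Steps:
r = -2 (r = 4 - 1*6 = 4 - 6 = -2)
L = -8
u = 448 (u = -8*(6*4 + 4)*(-2) = -8*(24 + 4)*(-2) = -224*(-2) = -8*(-56) = 448)
b(11) + u*(-28) = 11 + 448*(-28) = 11 - 12544 = -12533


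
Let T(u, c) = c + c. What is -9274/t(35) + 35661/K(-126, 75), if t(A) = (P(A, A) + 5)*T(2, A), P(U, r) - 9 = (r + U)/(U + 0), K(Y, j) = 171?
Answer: 6392411/31920 ≈ 200.26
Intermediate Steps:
P(U, r) = 9 + (U + r)/U (P(U, r) = 9 + (r + U)/(U + 0) = 9 + (U + r)/U)
T(u, c) = 2*c
t(A) = 32*A (t(A) = ((10 + A/A) + 5)*(2*A) = ((10 + 1) + 5)*(2*A) = (11 + 5)*(2*A) = 16*(2*A) = 32*A)
-9274/t(35) + 35661/K(-126, 75) = -9274/(32*35) + 35661/171 = -9274/1120 + 35661*(1/171) = -9274*1/1120 + 11887/57 = -4637/560 + 11887/57 = 6392411/31920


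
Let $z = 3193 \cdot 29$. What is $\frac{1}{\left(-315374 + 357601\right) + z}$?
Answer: $\frac{1}{134824} \approx 7.4171 \cdot 10^{-6}$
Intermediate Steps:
$z = 92597$
$\frac{1}{\left(-315374 + 357601\right) + z} = \frac{1}{\left(-315374 + 357601\right) + 92597} = \frac{1}{42227 + 92597} = \frac{1}{134824}$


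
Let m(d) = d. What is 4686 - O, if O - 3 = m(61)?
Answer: 4622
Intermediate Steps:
O = 64 (O = 3 + 61 = 64)
4686 - O = 4686 - 1*64 = 4686 - 64 = 4622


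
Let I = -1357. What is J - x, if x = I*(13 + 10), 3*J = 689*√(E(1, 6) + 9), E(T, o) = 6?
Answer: 31211 + 689*√15/3 ≈ 32101.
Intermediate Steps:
J = 689*√15/3 (J = (689*√(6 + 9))/3 = (689*√15)/3 = 689*√15/3 ≈ 889.50)
x = -31211 (x = -1357*(13 + 10) = -1357*23 = -31211)
J - x = 689*√15/3 - 1*(-31211) = 689*√15/3 + 31211 = 31211 + 689*√15/3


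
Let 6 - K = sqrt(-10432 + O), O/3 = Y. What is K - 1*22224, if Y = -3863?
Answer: -22218 - 19*I*sqrt(61) ≈ -22218.0 - 148.39*I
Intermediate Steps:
O = -11589 (O = 3*(-3863) = -11589)
K = 6 - 19*I*sqrt(61) (K = 6 - sqrt(-10432 - 11589) = 6 - sqrt(-22021) = 6 - 19*I*sqrt(61) ≈ 6.0 - 148.39*I)
K - 1*22224 = (6 - 19*I*sqrt(61)) - 1*22224 = (6 - 19*I*sqrt(61)) - 22224 = -22218 - 19*I*sqrt(61)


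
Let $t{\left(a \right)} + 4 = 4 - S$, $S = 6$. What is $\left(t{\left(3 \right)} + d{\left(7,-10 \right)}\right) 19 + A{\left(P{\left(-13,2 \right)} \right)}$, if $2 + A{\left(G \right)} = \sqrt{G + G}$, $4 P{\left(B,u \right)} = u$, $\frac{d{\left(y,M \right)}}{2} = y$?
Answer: $151$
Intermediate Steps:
$d{\left(y,M \right)} = 2 y$
$P{\left(B,u \right)} = \frac{u}{4}$
$t{\left(a \right)} = -6$ ($t{\left(a \right)} = -4 + \left(4 - 6\right) = -4 - 2 = -6$)
$A{\left(G \right)} = -2 + \sqrt{2} \sqrt{G}$ ($A{\left(G \right)} = -2 + \sqrt{G + G} = -2 + \sqrt{2 G} = -2 + \sqrt{2} \sqrt{G}$)
$\left(t{\left(3 \right)} + d{\left(7,-10 \right)}\right) 19 + A{\left(P{\left(-13,2 \right)} \right)} = \left(-6 + 2 \cdot 7\right) 19 - \left(2 - \sqrt{2} \sqrt{\frac{1}{4} \cdot 2}\right) = \left(-6 + 14\right) 19 - \left(2 - \frac{\sqrt{2}}{\sqrt{2}}\right) = 8 \cdot 19 - \left(2 - \sqrt{2} \frac{\sqrt{2}}{2}\right) = 152 + \left(-2 + 1\right) = 152 - 1 = 151$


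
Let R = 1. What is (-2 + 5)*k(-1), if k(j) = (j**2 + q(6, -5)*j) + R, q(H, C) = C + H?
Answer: 3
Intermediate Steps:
k(j) = 1 + j + j**2 (k(j) = (j**2 + (-5 + 6)*j) + 1 = (j**2 + 1*j) + 1 = (j**2 + j) + 1 = (j + j**2) + 1 = 1 + j + j**2)
(-2 + 5)*k(-1) = (-2 + 5)*(1 - 1 + (-1)**2) = 3*(1 - 1 + 1) = 3*1 = 3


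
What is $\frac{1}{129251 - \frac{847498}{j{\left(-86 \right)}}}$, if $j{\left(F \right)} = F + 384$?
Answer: $\frac{149}{18834650} \approx 7.9109 \cdot 10^{-6}$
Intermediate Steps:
$j{\left(F \right)} = 384 + F$
$\frac{1}{129251 - \frac{847498}{j{\left(-86 \right)}}} = \frac{1}{129251 - \frac{847498}{384 - 86}} = \frac{1}{129251 - \frac{847498}{298}} = \frac{1}{129251 - \frac{423749}{149}} = \frac{1}{\frac{18834650}{149}} = \frac{149}{18834650}$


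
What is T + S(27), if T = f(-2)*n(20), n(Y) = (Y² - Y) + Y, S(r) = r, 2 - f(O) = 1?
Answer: 427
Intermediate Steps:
f(O) = 1 (f(O) = 2 - 1*1 = 2 - 1 = 1)
n(Y) = Y²
T = 400 (T = 1*20² = 1*400 = 400)
T + S(27) = 400 + 27 = 427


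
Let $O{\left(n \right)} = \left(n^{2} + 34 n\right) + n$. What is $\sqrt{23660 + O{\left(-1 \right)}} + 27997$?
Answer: $27997 + \sqrt{23626} \approx 28151.0$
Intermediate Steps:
$O{\left(n \right)} = n^{2} + 35 n$
$\sqrt{23660 + O{\left(-1 \right)}} + 27997 = \sqrt{23660 - \left(35 - 1\right)} + 27997 = \sqrt{23660 - 34} + 27997 = \sqrt{23626} + 27997 = 27997 + \sqrt{23626}$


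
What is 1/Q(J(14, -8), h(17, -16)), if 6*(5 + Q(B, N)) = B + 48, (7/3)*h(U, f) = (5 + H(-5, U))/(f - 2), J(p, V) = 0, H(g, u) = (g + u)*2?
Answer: ⅓ ≈ 0.33333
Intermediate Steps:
H(g, u) = 2*g + 2*u
h(U, f) = 3*(-5 + 2*U)/(7*(-2 + f)) (h(U, f) = 3*((5 + (2*(-5) + 2*U))/(f - 2))/7 = 3*((5 + (-10 + 2*U))/(-2 + f))/7 = 3*((-5 + 2*U)/(-2 + f))/7 = 3*(-5 + 2*U)/(7*(-2 + f)))
Q(B, N) = 3 + B/6 (Q(B, N) = -5 + (B + 48)/6 = -5 + (48 + B)/6 = -5 + (8 + B/6) = 3 + B/6)
1/Q(J(14, -8), h(17, -16)) = 1/(3 + (⅙)*0) = 1/(3 + 0) = 1/3 = ⅓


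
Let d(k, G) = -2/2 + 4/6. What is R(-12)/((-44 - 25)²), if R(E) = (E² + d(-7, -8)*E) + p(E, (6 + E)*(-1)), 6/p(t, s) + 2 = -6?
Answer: 589/19044 ≈ 0.030928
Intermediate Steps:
p(t, s) = -¾ (p(t, s) = 6/(-2 - 6) = 6/(-8) = 6*(-⅛) = -¾)
d(k, G) = -⅓ (d(k, G) = -2*½ + 4*(⅙) = -1 + ⅔ = -⅓)
R(E) = -¾ + E² - E/3 (R(E) = (E² - E/3) - ¾ = -¾ + E² - E/3)
R(-12)/((-44 - 25)²) = (-¾ + (-12)² - ⅓*(-12))/((-44 - 25)²) = (-¾ + 144 + 4)/((-69)²) = (589/4)/4761 = (589/4)*(1/4761) = 589/19044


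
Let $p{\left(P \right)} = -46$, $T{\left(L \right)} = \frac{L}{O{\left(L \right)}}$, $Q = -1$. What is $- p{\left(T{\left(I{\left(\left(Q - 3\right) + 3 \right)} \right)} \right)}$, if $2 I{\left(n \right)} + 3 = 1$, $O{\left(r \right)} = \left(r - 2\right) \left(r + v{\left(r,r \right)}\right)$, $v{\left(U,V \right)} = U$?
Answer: $46$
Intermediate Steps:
$O{\left(r \right)} = 2 r \left(-2 + r\right)$ ($O{\left(r \right)} = \left(r - 2\right) \left(r + r\right) = \left(-2 + r\right) 2 r = 2 r \left(-2 + r\right)$)
$I{\left(n \right)} = -1$ ($I{\left(n \right)} = - \frac{3}{2} + \frac{1}{2} \cdot 1 = - \frac{3}{2} + \frac{1}{2} = -1$)
$T{\left(L \right)} = \frac{1}{2 \left(-2 + L\right)}$ ($T{\left(L \right)} = \frac{L}{2 L \left(-2 + L\right)} = L \frac{1}{2 L \left(-2 + L\right)} = \frac{1}{2 \left(-2 + L\right)}$)
$- p{\left(T{\left(I{\left(\left(Q - 3\right) + 3 \right)} \right)} \right)} = \left(-1\right) \left(-46\right) = 46$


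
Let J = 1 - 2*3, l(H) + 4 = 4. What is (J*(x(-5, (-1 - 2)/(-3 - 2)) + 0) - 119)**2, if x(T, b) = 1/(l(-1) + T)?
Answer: 13924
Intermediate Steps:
l(H) = 0 (l(H) = -4 + 4 = 0)
x(T, b) = 1/T (x(T, b) = 1/(0 + T) = 1/T)
J = -5 (J = 1 - 6 = -5)
(J*(x(-5, (-1 - 2)/(-3 - 2)) + 0) - 119)**2 = (-5*(1/(-5) + 0) - 119)**2 = (-5*(-1/5 + 0) - 119)**2 = (-5*(-1/5) - 119)**2 = (1 - 119)**2 = (-118)**2 = 13924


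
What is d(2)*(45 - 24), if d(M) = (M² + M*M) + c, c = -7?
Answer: 21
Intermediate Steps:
d(M) = -7 + 2*M² (d(M) = (M² + M*M) - 7 = (M² + M²) - 7 = 2*M² - 7 = -7 + 2*M²)
d(2)*(45 - 24) = (-7 + 2*2²)*(45 - 24) = (-7 + 2*4)*21 = (-7 + 8)*21 = 1*21 = 21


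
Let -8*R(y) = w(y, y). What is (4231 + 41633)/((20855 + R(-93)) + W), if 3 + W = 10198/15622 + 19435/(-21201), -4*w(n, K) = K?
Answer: 243043992592128/110482793617529 ≈ 2.1998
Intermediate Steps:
w(n, K) = -K/4
R(y) = y/32 (R(y) = -(-1)*y/32 = y/32)
W = -540505919/165601011 (W = -3 + (10198/15622 + 19435/(-21201)) = -3 + (10198*(1/15622) + 19435*(-1/21201)) = -3 + (5099/7811 - 19435/21201) = -3 - 43702886/165601011 = -540505919/165601011 ≈ -3.2639)
(4231 + 41633)/((20855 + R(-93)) + W) = (4231 + 41633)/((20855 + (1/32)*(-93)) - 540505919/165601011) = 45864/((20855 - 93/32) - 540505919/165601011) = 45864/(667267/32 - 540505919/165601011) = 45864/(110482793617529/5299232352) = 45864*(5299232352/110482793617529) = 243043992592128/110482793617529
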